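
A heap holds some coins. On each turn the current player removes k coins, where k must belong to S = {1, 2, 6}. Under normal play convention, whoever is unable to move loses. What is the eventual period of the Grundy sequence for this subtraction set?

G(0) = 0
G(1) = mex{0} = 1
G(2) = mex{1,0} = 2
G(3) = mex{2,1} = 0
G(4) = mex{0,2} = 1
G(5) = mex{1,0} = 2
G(6) = mex{2,1,0} = 3
G(7) = mex{3,2,1} = 0
G(8) = mex{0,3,2} = 1
G(9) = mex{1,0,0} = 2
G(10) = mex{2,1,1} = 0
G(11) = mex{0,2,2} = 1
G(12) = mex{1,0,3} = 2
G(13) = mex{2,1,0} = 3
G(14) = mex{3,2,1} = 0
G(15) = mex{0,3,2} = 1
G(n+7) = G(n) holds for n = 0,…,5 (a full window of length max(S) = 6), so the sequence is purely periodic with period 7.

7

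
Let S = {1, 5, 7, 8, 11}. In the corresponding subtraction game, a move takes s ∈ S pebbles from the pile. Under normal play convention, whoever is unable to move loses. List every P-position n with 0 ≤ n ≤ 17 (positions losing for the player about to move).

0, 2, 4, 6, 16

n :  0  1  2  3  4  5  6  7  8  9 10 11 12 13 14 15 16 17
G :  0  1  0  1  0  1  0  1  2  3  2  3  2  3  2  3  0  1
P-positions are exactly the n with G(n) = 0.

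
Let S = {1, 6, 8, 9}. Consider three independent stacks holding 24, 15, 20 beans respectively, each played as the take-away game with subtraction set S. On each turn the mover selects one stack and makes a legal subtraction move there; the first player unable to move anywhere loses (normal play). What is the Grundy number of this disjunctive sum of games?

0

All stacks use S = {1, 6, 8, 9}:
n :  0  1  2  3  4  5  6  7  8  9 10 11 12 13 14 15 16 17 18 19 20 21 22 23 24
G :  0  1  0  1  0  1  2  0  1  2  3  2  3  2  0  1  2  0  1  0  1  0  1  2  0
Stack A: G(24) = 0.
Stack B: G(15) = 1.
Stack C: G(20) = 1.
Combined Grundy value = 0 ⊕ 1 ⊕ 1 = 0.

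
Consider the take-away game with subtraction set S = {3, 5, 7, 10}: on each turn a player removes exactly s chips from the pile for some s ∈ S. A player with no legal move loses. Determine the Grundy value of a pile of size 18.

1

G(0) = 0
G(1) = mex{} = 0
G(2) = mex{} = 0
G(3) = mex{0} = 1
G(4) = mex{0} = 1
G(5) = mex{0,0} = 1
G(6) = mex{1,0} = 2
G(7) = mex{1,0,0} = 2
G(8) = mex{1,1,0} = 2
G(9) = mex{2,1,0} = 3
G(10) = mex{2,1,1,0} = 3
G(11) = mex{2,2,1,0} = 3
G(12) = mex{3,2,1,0} = 4
G(13) = mex{3,2,2,1} = 0
G(14) = mex{3,3,2,1} = 0
G(15) = mex{4,3,2,1} = 0
G(16) = mex{0,3,3,2} = 1
G(17) = mex{0,4,3,2} = 1
G(18) = mex{0,0,3,2} = 1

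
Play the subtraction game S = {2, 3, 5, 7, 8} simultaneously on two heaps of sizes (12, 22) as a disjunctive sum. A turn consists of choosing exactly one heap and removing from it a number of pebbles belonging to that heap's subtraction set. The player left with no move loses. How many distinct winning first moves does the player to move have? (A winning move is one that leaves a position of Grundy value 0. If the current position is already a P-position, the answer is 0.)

All heaps use S = {2, 3, 5, 7, 8}:
n :  0  1  2  3  4  5  6  7  8  9 10 11 12 13 14 15 16 17 18 19 20 21 22
G :  0  0  1  1  2  2  3  3  4  4  0  0  1  1  2  2  3  3  4  4  0  0  1
Heap A: G(12) = 1.
Heap B: G(22) = 1.
Combined Grundy value = 1 ⊕ 1 = 0.
A winning move leaves total XOR = 0, i.e. changes one component's Grundy value g to g ⊕ X where X is the current total.
Heap A: target g' = 1⊕0 = 1, but every legal move changes the Grundy value (mex property), so 0 moves.
Heap B: target g' = 1⊕0 = 1, but every legal move changes the Grundy value (mex property), so 0 moves.

0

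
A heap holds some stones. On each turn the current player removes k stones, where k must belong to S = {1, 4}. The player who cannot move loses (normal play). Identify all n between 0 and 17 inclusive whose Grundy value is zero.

0, 2, 5, 7, 10, 12, 15, 17

G(0) = 0
G(1) = mex{0} = 1
G(2) = mex{1} = 0
G(3) = mex{0} = 1
G(4) = mex{1,0} = 2
G(5) = mex{2,1} = 0
G(6) = mex{0,0} = 1
G(7) = mex{1,1} = 0
G(8) = mex{0,2} = 1
G(9) = mex{1,0} = 2
G(10) = mex{2,1} = 0
G(11) = mex{0,0} = 1
G(12) = mex{1,1} = 0
G(13) = mex{0,2} = 1
G(14) = mex{1,0} = 2
G(15) = mex{2,1} = 0
G(16) = mex{0,0} = 1
G(17) = mex{1,1} = 0
P-positions are exactly the n with G(n) = 0.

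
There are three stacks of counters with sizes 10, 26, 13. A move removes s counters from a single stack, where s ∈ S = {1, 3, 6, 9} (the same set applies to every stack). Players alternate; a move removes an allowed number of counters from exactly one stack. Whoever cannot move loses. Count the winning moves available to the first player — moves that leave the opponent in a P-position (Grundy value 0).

3

All stacks use S = {1, 3, 6, 9}:
G(0) = 0
G(1) = mex{0} = 1
G(2) = mex{1} = 0
G(3) = mex{0,0} = 1
G(4) = mex{1,1} = 0
G(5) = mex{0,0} = 1
G(6) = mex{1,1,0} = 2
G(7) = mex{2,0,1} = 3
G(8) = mex{3,1,0} = 2
G(9) = mex{2,2,1,0} = 3
G(10) = mex{3,3,0,1} = 2
G(11) = mex{2,2,1,0} = 3
G(12) = mex{3,3,2,1} = 0
G(13) = mex{0,2,3,0} = 1
G(14) = mex{1,3,2,1} = 0
G(15) = mex{0,0,3,2} = 1
G(16) = mex{1,1,2,3} = 0
G(17) = mex{0,0,3,2} = 1
G(18) = mex{1,1,0,3} = 2
G(19) = mex{2,0,1,2} = 3
G(20) = mex{3,1,0,3} = 2
G(21) = mex{2,2,1,0} = 3
G(22) = mex{3,3,0,1} = 2
G(23) = mex{2,2,1,0} = 3
G(24) = mex{3,3,2,1} = 0
G(25) = mex{0,2,3,0} = 1
G(26) = mex{1,3,2,1} = 0
Stack A: G(10) = 2.
Stack B: G(26) = 0.
Stack C: G(13) = 1.
Combined Grundy value = 2 ⊕ 0 ⊕ 1 = 3.
A winning move leaves total XOR = 0, i.e. changes one component's Grundy value g to g ⊕ X where X is the current total.
Stack A: need g' = 2⊕3 = 1. Options: 10−1→G=3, 10−3→G=3, 10−6→G=0, 10−9→G=1. Hits: 1.
Stack B: need g' = 0⊕3 = 3. Options: 26−1→G=1, 26−3→G=3, 26−6→G=2, 26−9→G=1. Hits: 1.
Stack C: need g' = 1⊕3 = 2. Options: 13−1→G=0, 13−3→G=2, 13−6→G=3, 13−9→G=0. Hits: 1.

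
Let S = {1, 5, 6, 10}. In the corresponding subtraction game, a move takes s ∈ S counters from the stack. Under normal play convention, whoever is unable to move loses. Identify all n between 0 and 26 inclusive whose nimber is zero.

0, 2, 4, 11, 13, 15, 22, 24, 26

n :  0  1  2  3  4  5  6  7  8  9 10 11 12 13 14 15 16 17 18 19 20 21 22 23 24 25 26
G :  0  1  0  1  0  1  2  3  2  3  2  0  1  0  1  0  1  2  3  2  3  2  0  1  0  1  0
P-positions are exactly the n with G(n) = 0.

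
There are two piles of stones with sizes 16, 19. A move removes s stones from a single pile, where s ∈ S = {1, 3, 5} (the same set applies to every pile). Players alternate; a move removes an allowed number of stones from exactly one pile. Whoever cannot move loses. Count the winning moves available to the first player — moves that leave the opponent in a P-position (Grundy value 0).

6

All piles use S = {1, 3, 5}:
n :  0  1  2  3  4  5  6  7  8  9 10 11 12 13 14 15 16 17 18 19
G :  0  1  0  1  0  1  0  1  0  1  0  1  0  1  0  1  0  1  0  1
Pile A: G(16) = 0.
Pile B: G(19) = 1.
Combined Grundy value = 0 ⊕ 1 = 1.
A winning move leaves total XOR = 0, i.e. changes one component's Grundy value g to g ⊕ X where X is the current total.
Pile A: need g' = 0⊕1 = 1. Options: 16−1→G=1, 16−3→G=1, 16−5→G=1. Hits: 3.
Pile B: need g' = 1⊕1 = 0. Options: 19−1→G=0, 19−3→G=0, 19−5→G=0. Hits: 3.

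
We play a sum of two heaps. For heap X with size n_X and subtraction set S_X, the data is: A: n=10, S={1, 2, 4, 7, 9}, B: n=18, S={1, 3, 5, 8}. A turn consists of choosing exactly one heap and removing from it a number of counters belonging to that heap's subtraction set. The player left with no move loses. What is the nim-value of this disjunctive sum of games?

Heap A, S = {1, 2, 4, 7, 9}:
G(0) = 0
G(1) = mex{0} = 1
G(2) = mex{1,0} = 2
G(3) = mex{2,1} = 0
G(4) = mex{0,2,0} = 1
G(5) = mex{1,0,1} = 2
G(6) = mex{2,1,2} = 0
G(7) = mex{0,2,0,0} = 1
G(8) = mex{1,0,1,1} = 2
G(9) = mex{2,1,2,2,0} = 3
G(10) = mex{3,2,0,0,1} = 4
G_A(10) = 4.
Heap B, S = {1, 3, 5, 8}:
n :  0  1  2  3  4  5  6  7  8  9 10 11 12 13 14 15 16 17 18
G :  0  1  0  1  0  1  0  1  2  3  2  3  2  0  1  0  1  0  1
G_B(18) = 1.
Combined Grundy value = 4 ⊕ 1 = 5.

5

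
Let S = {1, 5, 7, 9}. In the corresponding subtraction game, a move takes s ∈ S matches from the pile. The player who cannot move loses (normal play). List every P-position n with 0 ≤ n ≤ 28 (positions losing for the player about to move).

0, 2, 4, 6, 8, 10, 12, 14, 16, 18, 20, 22, 24, 26, 28

G(0) = 0
G(1) = mex{0} = 1
G(2) = mex{1} = 0
G(3) = mex{0} = 1
G(4) = mex{1} = 0
G(5) = mex{0,0} = 1
G(6) = mex{1,1} = 0
G(7) = mex{0,0,0} = 1
G(8) = mex{1,1,1} = 0
G(9) = mex{0,0,0,0} = 1
G(10) = mex{1,1,1,1} = 0
G(11) = mex{0,0,0,0} = 1
G(12) = mex{1,1,1,1} = 0
G(13) = mex{0,0,0,0} = 1
G(14) = mex{1,1,1,1} = 0
G(15) = mex{0,0,0,0} = 1
G(16) = mex{1,1,1,1} = 0
G(17) = mex{0,0,0,0} = 1
G(18) = mex{1,1,1,1} = 0
G(19) = mex{0,0,0,0} = 1
G(20) = mex{1,1,1,1} = 0
G(21) = mex{0,0,0,0} = 1
G(22) = mex{1,1,1,1} = 0
G(23) = mex{0,0,0,0} = 1
G(24) = mex{1,1,1,1} = 0
G(25) = mex{0,0,0,0} = 1
G(26) = mex{1,1,1,1} = 0
G(27) = mex{0,0,0,0} = 1
G(28) = mex{1,1,1,1} = 0
P-positions are exactly the n with G(n) = 0.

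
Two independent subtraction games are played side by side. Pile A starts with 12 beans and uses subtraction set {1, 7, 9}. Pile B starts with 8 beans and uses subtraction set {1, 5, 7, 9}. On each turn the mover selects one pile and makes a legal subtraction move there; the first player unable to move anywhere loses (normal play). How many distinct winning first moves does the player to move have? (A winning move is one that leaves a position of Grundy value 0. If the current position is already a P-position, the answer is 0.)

Pile A, S = {1, 7, 9}:
n :  0  1  2  3  4  5  6  7  8  9 10 11 12
G :  0  1  0  1  0  1  0  1  0  1  0  1  0
G_A(12) = 0.
Pile B, S = {1, 5, 7, 9}:
n : 0 1 2 3 4 5 6 7 8
G : 0 1 0 1 0 1 0 1 0
G_B(8) = 0.
Combined Grundy value = 0 ⊕ 0 = 0.
A winning move leaves total XOR = 0, i.e. changes one component's Grundy value g to g ⊕ X where X is the current total.
Pile A: target g' = 0⊕0 = 0, but every legal move changes the Grundy value (mex property), so 0 moves.
Pile B: target g' = 0⊕0 = 0, but every legal move changes the Grundy value (mex property), so 0 moves.

0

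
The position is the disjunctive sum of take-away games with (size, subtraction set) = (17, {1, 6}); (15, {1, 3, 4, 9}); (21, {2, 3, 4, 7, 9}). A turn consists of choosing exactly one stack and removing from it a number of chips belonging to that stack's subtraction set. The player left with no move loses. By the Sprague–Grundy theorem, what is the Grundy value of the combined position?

Stack A, S = {1, 6}:
n :  0  1  2  3  4  5  6  7  8  9 10 11 12 13 14 15 16 17
G :  0  1  0  1  0  1  2  0  1  0  1  0  1  2  0  1  0  1
G_A(17) = 1.
Stack B, S = {1, 3, 4, 9}:
n :  0  1  2  3  4  5  6  7  8  9 10 11 12 13 14 15
G :  0  1  0  1  2  3  2  0  1  4  3  2  0  1  0  1
G_B(15) = 1.
Stack C, S = {2, 3, 4, 7, 9}:
n :  0  1  2  3  4  5  6  7  8  9 10 11 12 13 14 15 16 17 18 19 20 21
G :  0  0  1  1  2  2  0  3  1  4  2  0  0  1  1  2  2  0  3  1  4  2
G_C(21) = 2.
Combined Grundy value = 1 ⊕ 1 ⊕ 2 = 2.

2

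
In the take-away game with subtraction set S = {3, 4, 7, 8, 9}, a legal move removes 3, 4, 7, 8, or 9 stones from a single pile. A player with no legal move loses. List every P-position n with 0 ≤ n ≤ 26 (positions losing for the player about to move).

0, 1, 2, 12, 13, 14, 24, 25, 26

n :  0  1  2  3  4  5  6  7  8  9 10 11 12 13 14 15 16 17 18 19 20 21 22 23 24 25 26
G :  0  0  0  1  1  1  2  2  2  3  3  3  0  0  0  1  1  1  2  2  2  3  3  3  0  0  0
P-positions are exactly the n with G(n) = 0.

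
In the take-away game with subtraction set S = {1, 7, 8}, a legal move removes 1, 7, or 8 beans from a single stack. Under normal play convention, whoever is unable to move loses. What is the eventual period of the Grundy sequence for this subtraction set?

n :  0  1  2  3  4  5  6  7  8  9 10 11 12 13 14 15 16 17 18 19 20 21 22 23 24 25 26 27 28 29 30 31
G :  0  1  0  1  0  1  0  1  2  3  2  3  2  3  2  0  1  0  1  0  1  0  1  2  3  2  3  2  3  2  0  1
G(n+15) = G(n) holds for n = 0,…,7 (a full window of length max(S) = 8), so the sequence is purely periodic with period 15.

15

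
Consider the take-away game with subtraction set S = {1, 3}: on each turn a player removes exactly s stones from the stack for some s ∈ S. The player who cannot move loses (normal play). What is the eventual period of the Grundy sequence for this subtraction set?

n :  0  1  2  3  4  5  6  7  8  9 10 11 12 13 14
G :  0  1  0  1  0  1  0  1  0  1  0  1  0  1  0
G(n+2) = G(n) holds for n = 0,…,2 (a full window of length max(S) = 3), so the sequence is purely periodic with period 2.

2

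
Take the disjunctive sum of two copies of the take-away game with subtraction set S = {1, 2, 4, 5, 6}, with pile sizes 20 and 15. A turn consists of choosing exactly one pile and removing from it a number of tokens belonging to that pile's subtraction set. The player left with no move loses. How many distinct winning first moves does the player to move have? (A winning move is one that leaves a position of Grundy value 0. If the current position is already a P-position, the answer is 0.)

All piles use S = {1, 2, 4, 5, 6}:
n :  0  1  2  3  4  5  6  7  8  9 10 11 12 13 14 15 16 17 18 19 20
G :  0  1  2  0  1  2  3  4  5  3  0  1  2  0  1  2  3  4  5  3  0
Pile A: G(20) = 0.
Pile B: G(15) = 2.
Combined Grundy value = 0 ⊕ 2 = 2.
A winning move leaves total XOR = 0, i.e. changes one component's Grundy value g to g ⊕ X where X is the current total.
Pile A: need g' = 0⊕2 = 2. Options: 20−1→G=3, 20−2→G=5, 20−4→G=3, 20−5→G=2, 20−6→G=1. Hits: 1.
Pile B: need g' = 2⊕2 = 0. Options: 15−1→G=1, 15−2→G=0, 15−4→G=1, 15−5→G=0, 15−6→G=3. Hits: 2.

3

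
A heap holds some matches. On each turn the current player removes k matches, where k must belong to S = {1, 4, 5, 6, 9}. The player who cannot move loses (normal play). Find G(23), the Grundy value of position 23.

G(0) = 0
G(1) = mex{0} = 1
G(2) = mex{1} = 0
G(3) = mex{0} = 1
G(4) = mex{1,0} = 2
G(5) = mex{2,1,0} = 3
G(6) = mex{3,0,1,0} = 2
G(7) = mex{2,1,0,1} = 3
G(8) = mex{3,2,1,0} = 4
G(9) = mex{4,3,2,1,0} = 5
G(10) = mex{5,2,3,2,1} = 0
G(11) = mex{0,3,2,3,0} = 1
G(12) = mex{1,4,3,2,1} = 0
G(13) = mex{0,5,4,3,2} = 1
G(14) = mex{1,0,5,4,3} = 2
G(15) = mex{2,1,0,5,2} = 3
G(16) = mex{3,0,1,0,3} = 2
G(17) = mex{2,1,0,1,4} = 3
G(18) = mex{3,2,1,0,5} = 4
G(19) = mex{4,3,2,1,0} = 5
G(20) = mex{5,2,3,2,1} = 0
G(21) = mex{0,3,2,3,0} = 1
G(22) = mex{1,4,3,2,1} = 0
G(23) = mex{0,5,4,3,2} = 1

1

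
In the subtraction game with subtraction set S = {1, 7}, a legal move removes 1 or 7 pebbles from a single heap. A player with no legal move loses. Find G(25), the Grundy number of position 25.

1

n :  0  1  2  3  4  5  6  7  8  9 10 11 12 13 14 15 16 17 18 19 20 21 22 23 24 25
G :  0  1  0  1  0  1  0  1  0  1  0  1  0  1  0  1  0  1  0  1  0  1  0  1  0  1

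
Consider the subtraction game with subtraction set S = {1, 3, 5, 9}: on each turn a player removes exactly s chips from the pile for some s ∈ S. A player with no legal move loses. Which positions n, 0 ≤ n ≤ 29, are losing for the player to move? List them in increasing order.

0, 2, 4, 6, 8, 10, 12, 14, 16, 18, 20, 22, 24, 26, 28

n :  0  1  2  3  4  5  6  7  8  9 10 11 12 13 14 15 16 17 18 19 20 21 22 23 24 25 26 27 28 29
G :  0  1  0  1  0  1  0  1  0  1  0  1  0  1  0  1  0  1  0  1  0  1  0  1  0  1  0  1  0  1
P-positions are exactly the n with G(n) = 0.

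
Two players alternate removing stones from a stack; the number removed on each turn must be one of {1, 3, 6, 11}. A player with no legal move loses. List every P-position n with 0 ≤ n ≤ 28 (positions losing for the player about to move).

0, 2, 4, 9, 14, 16, 18, 23, 28

G(0) = 0
G(1) = mex{0} = 1
G(2) = mex{1} = 0
G(3) = mex{0,0} = 1
G(4) = mex{1,1} = 0
G(5) = mex{0,0} = 1
G(6) = mex{1,1,0} = 2
G(7) = mex{2,0,1} = 3
G(8) = mex{3,1,0} = 2
G(9) = mex{2,2,1} = 0
G(10) = mex{0,3,0} = 1
G(11) = mex{1,2,1,0} = 3
G(12) = mex{3,0,2,1} = 4
G(13) = mex{4,1,3,0} = 2
G(14) = mex{2,3,2,1} = 0
G(15) = mex{0,4,0,0} = 1
G(16) = mex{1,2,1,1} = 0
G(17) = mex{0,0,3,2} = 1
G(18) = mex{1,1,4,3} = 0
G(19) = mex{0,0,2,2} = 1
G(20) = mex{1,1,0,0} = 2
G(21) = mex{2,0,1,1} = 3
G(22) = mex{3,1,0,3} = 2
G(23) = mex{2,2,1,4} = 0
G(24) = mex{0,3,0,2} = 1
G(25) = mex{1,2,1,0} = 3
G(26) = mex{3,0,2,1} = 4
G(27) = mex{4,1,3,0} = 2
G(28) = mex{2,3,2,1} = 0
P-positions are exactly the n with G(n) = 0.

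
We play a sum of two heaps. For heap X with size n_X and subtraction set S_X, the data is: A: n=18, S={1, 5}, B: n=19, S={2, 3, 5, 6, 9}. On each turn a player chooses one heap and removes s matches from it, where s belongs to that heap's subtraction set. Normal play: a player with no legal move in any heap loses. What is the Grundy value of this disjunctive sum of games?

2

Heap A, S = {1, 5}:
G(0) = 0
G(1) = mex{0} = 1
G(2) = mex{1} = 0
G(3) = mex{0} = 1
G(4) = mex{1} = 0
G(5) = mex{0,0} = 1
G(6) = mex{1,1} = 0
G(7) = mex{0,0} = 1
G(8) = mex{1,1} = 0
G(9) = mex{0,0} = 1
G(10) = mex{1,1} = 0
G(11) = mex{0,0} = 1
G(12) = mex{1,1} = 0
G(13) = mex{0,0} = 1
G(14) = mex{1,1} = 0
G(15) = mex{0,0} = 1
G(16) = mex{1,1} = 0
G(17) = mex{0,0} = 1
G(18) = mex{1,1} = 0
G_A(18) = 0.
Heap B, S = {2, 3, 5, 6, 9}:
n :  0  1  2  3  4  5  6  7  8  9 10 11 12 13 14 15 16 17 18 19
G :  0  0  1  1  2  2  3  3  0  4  1  5  0  4  1  2  0  3  1  2
G_B(19) = 2.
Combined Grundy value = 0 ⊕ 2 = 2.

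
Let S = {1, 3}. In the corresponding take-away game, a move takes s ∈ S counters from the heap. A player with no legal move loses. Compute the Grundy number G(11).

G(0) = 0
G(1) = mex{0} = 1
G(2) = mex{1} = 0
G(3) = mex{0,0} = 1
G(4) = mex{1,1} = 0
G(5) = mex{0,0} = 1
G(6) = mex{1,1} = 0
G(7) = mex{0,0} = 1
G(8) = mex{1,1} = 0
G(9) = mex{0,0} = 1
G(10) = mex{1,1} = 0
G(11) = mex{0,0} = 1

1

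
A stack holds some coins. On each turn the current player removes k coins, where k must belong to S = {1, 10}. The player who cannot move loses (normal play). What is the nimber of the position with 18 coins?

G(0) = 0
G(1) = mex{0} = 1
G(2) = mex{1} = 0
G(3) = mex{0} = 1
G(4) = mex{1} = 0
G(5) = mex{0} = 1
G(6) = mex{1} = 0
G(7) = mex{0} = 1
G(8) = mex{1} = 0
G(9) = mex{0} = 1
G(10) = mex{1,0} = 2
G(11) = mex{2,1} = 0
G(12) = mex{0,0} = 1
G(13) = mex{1,1} = 0
G(14) = mex{0,0} = 1
G(15) = mex{1,1} = 0
G(16) = mex{0,0} = 1
G(17) = mex{1,1} = 0
G(18) = mex{0,0} = 1

1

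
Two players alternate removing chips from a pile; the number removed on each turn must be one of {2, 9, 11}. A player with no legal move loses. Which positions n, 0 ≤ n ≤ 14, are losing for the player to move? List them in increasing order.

n :  0  1  2  3  4  5  6  7  8  9 10 11 12 13 14
G :  0  0  1  1  0  0  1  1  0  2  1  3  2  2  3
P-positions are exactly the n with G(n) = 0.

0, 1, 4, 5, 8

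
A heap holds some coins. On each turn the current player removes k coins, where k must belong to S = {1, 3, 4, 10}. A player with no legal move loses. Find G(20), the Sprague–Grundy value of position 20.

2

n :  0  1  2  3  4  5  6  7  8  9 10 11 12 13 14 15 16 17 18 19 20
G :  0  1  0  1  2  3  2  0  1  0  1  2  3  2  0  1  0  1  2  3  2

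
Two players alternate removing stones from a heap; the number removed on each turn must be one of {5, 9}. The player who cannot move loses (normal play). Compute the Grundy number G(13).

2

G(0) = 0
G(1) = mex{} = 0
G(2) = mex{} = 0
G(3) = mex{} = 0
G(4) = mex{} = 0
G(5) = mex{0} = 1
G(6) = mex{0} = 1
G(7) = mex{0} = 1
G(8) = mex{0} = 1
G(9) = mex{0,0} = 1
G(10) = mex{1,0} = 2
G(11) = mex{1,0} = 2
G(12) = mex{1,0} = 2
G(13) = mex{1,0} = 2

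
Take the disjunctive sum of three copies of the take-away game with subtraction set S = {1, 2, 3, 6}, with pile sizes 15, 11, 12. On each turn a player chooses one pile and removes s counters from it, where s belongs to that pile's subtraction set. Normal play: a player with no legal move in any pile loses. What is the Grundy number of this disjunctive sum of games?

0

All piles use S = {1, 2, 3, 6}:
G(0) = 0
G(1) = mex{0} = 1
G(2) = mex{1,0} = 2
G(3) = mex{2,1,0} = 3
G(4) = mex{3,2,1} = 0
G(5) = mex{0,3,2} = 1
G(6) = mex{1,0,3,0} = 2
G(7) = mex{2,1,0,1} = 3
G(8) = mex{3,2,1,2} = 0
G(9) = mex{0,3,2,3} = 1
G(10) = mex{1,0,3,0} = 2
G(11) = mex{2,1,0,1} = 3
G(12) = mex{3,2,1,2} = 0
G(13) = mex{0,3,2,3} = 1
G(14) = mex{1,0,3,0} = 2
G(15) = mex{2,1,0,1} = 3
Pile A: G(15) = 3.
Pile B: G(11) = 3.
Pile C: G(12) = 0.
Combined Grundy value = 3 ⊕ 3 ⊕ 0 = 0.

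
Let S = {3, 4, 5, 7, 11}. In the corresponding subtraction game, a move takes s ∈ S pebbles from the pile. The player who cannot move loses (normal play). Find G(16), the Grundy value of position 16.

0

n :  0  1  2  3  4  5  6  7  8  9 10 11 12 13 14 15 16
G :  0  0  0  1  1  1  2  2  2  3  0  3  4  1  4  5  0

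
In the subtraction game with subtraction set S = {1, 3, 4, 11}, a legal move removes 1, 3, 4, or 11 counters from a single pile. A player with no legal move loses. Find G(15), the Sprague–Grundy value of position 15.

n :  0  1  2  3  4  5  6  7  8  9 10 11 12 13 14 15
G :  0  1  0  1  2  3  2  0  1  0  1  2  3  2  0  1

1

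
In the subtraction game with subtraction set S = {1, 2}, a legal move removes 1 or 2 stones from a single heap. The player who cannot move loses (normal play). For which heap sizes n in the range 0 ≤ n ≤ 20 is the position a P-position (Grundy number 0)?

G(0) = 0
G(1) = mex{0} = 1
G(2) = mex{1,0} = 2
G(3) = mex{2,1} = 0
G(4) = mex{0,2} = 1
G(5) = mex{1,0} = 2
G(6) = mex{2,1} = 0
G(7) = mex{0,2} = 1
G(8) = mex{1,0} = 2
G(9) = mex{2,1} = 0
G(10) = mex{0,2} = 1
G(11) = mex{1,0} = 2
G(12) = mex{2,1} = 0
G(13) = mex{0,2} = 1
G(14) = mex{1,0} = 2
G(15) = mex{2,1} = 0
G(16) = mex{0,2} = 1
G(17) = mex{1,0} = 2
G(18) = mex{2,1} = 0
G(19) = mex{0,2} = 1
G(20) = mex{1,0} = 2
P-positions are exactly the n with G(n) = 0.

0, 3, 6, 9, 12, 15, 18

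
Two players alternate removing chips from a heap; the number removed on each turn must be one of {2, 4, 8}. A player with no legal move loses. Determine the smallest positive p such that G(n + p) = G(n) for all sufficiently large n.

6

G(0) = 0
G(1) = mex{} = 0
G(2) = mex{0} = 1
G(3) = mex{0} = 1
G(4) = mex{1,0} = 2
G(5) = mex{1,0} = 2
G(6) = mex{2,1} = 0
G(7) = mex{2,1} = 0
G(8) = mex{0,2,0} = 1
G(9) = mex{0,2,0} = 1
G(10) = mex{1,0,1} = 2
G(11) = mex{1,0,1} = 2
G(12) = mex{2,1,2} = 0
G(13) = mex{2,1,2} = 0
G(14) = mex{0,2,0} = 1
G(15) = mex{0,2,0} = 1
G(n+6) = G(n) holds for n = 0,…,7 (a full window of length max(S) = 8), so the sequence is purely periodic with period 6.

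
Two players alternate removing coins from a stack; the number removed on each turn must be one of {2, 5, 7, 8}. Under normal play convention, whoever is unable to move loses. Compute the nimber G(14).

G(0) = 0
G(1) = mex{} = 0
G(2) = mex{0} = 1
G(3) = mex{0} = 1
G(4) = mex{1} = 0
G(5) = mex{1,0} = 2
G(6) = mex{0,0} = 1
G(7) = mex{2,1,0} = 3
G(8) = mex{1,1,0,0} = 2
G(9) = mex{3,0,1,0} = 2
G(10) = mex{2,2,1,1} = 0
G(11) = mex{2,1,0,1} = 3
G(12) = mex{0,3,2,0} = 1
G(13) = mex{3,2,1,2} = 0
G(14) = mex{1,2,3,1} = 0

0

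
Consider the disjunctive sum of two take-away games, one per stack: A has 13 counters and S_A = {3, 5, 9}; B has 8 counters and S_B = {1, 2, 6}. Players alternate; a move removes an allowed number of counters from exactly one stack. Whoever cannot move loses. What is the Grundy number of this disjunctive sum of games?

Stack A, S = {3, 5, 9}:
G(0) = 0
G(1) = mex{} = 0
G(2) = mex{} = 0
G(3) = mex{0} = 1
G(4) = mex{0} = 1
G(5) = mex{0,0} = 1
G(6) = mex{1,0} = 2
G(7) = mex{1,0} = 2
G(8) = mex{1,1} = 0
G(9) = mex{2,1,0} = 3
G(10) = mex{2,1,0} = 3
G(11) = mex{0,2,0} = 1
G(12) = mex{3,2,1} = 0
G(13) = mex{3,0,1} = 2
G_A(13) = 2.
Stack B, S = {1, 2, 6}:
G(0) = 0
G(1) = mex{0} = 1
G(2) = mex{1,0} = 2
G(3) = mex{2,1} = 0
G(4) = mex{0,2} = 1
G(5) = mex{1,0} = 2
G(6) = mex{2,1,0} = 3
G(7) = mex{3,2,1} = 0
G(8) = mex{0,3,2} = 1
G_B(8) = 1.
Combined Grundy value = 2 ⊕ 1 = 3.

3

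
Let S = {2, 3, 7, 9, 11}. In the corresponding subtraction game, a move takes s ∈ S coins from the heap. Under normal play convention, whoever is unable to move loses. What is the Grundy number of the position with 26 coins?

1

n :  0  1  2  3  4  5  6  7  8  9 10 11 12 13 14 15 16 17 18 19 20 21 22 23 24 25 26
G :  0  0  1  1  2  0  0  1  1  2  2  3  3  4  2  5  3  3  0  0  1  1  2  0  0  1  1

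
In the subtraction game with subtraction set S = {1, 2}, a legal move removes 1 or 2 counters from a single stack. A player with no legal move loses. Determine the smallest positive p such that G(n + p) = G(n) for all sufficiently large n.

3

n :  0  1  2  3  4  5  6  7  8  9 10 11 12 13 14
G :  0  1  2  0  1  2  0  1  2  0  1  2  0  1  2
G(n+3) = G(n) holds for n = 0,…,1 (a full window of length max(S) = 2), so the sequence is purely periodic with period 3.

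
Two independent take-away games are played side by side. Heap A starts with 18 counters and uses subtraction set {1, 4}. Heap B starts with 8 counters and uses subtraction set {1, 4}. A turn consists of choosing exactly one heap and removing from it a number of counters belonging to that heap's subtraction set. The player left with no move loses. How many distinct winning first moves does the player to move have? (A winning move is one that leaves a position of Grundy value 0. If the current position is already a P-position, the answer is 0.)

Heap A, S = {1, 4}:
G(0) = 0
G(1) = mex{0} = 1
G(2) = mex{1} = 0
G(3) = mex{0} = 1
G(4) = mex{1,0} = 2
G(5) = mex{2,1} = 0
G(6) = mex{0,0} = 1
G(7) = mex{1,1} = 0
G(8) = mex{0,2} = 1
G(9) = mex{1,0} = 2
G(10) = mex{2,1} = 0
G(11) = mex{0,0} = 1
G(12) = mex{1,1} = 0
G(13) = mex{0,2} = 1
G(14) = mex{1,0} = 2
G(15) = mex{2,1} = 0
G(16) = mex{0,0} = 1
G(17) = mex{1,1} = 0
G(18) = mex{0,2} = 1
G_A(18) = 1.
Heap B, S = {1, 4}:
G(0) = 0
G(1) = mex{0} = 1
G(2) = mex{1} = 0
G(3) = mex{0} = 1
G(4) = mex{1,0} = 2
G(5) = mex{2,1} = 0
G(6) = mex{0,0} = 1
G(7) = mex{1,1} = 0
G(8) = mex{0,2} = 1
G_B(8) = 1.
Combined Grundy value = 1 ⊕ 1 = 0.
A winning move leaves total XOR = 0, i.e. changes one component's Grundy value g to g ⊕ X where X is the current total.
Heap A: target g' = 1⊕0 = 1, but every legal move changes the Grundy value (mex property), so 0 moves.
Heap B: target g' = 1⊕0 = 1, but every legal move changes the Grundy value (mex property), so 0 moves.

0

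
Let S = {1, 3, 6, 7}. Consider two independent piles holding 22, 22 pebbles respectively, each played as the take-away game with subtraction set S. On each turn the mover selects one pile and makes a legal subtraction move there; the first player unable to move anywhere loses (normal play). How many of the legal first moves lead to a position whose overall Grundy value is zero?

All piles use S = {1, 3, 6, 7}:
G(0) = 0
G(1) = mex{0} = 1
G(2) = mex{1} = 0
G(3) = mex{0,0} = 1
G(4) = mex{1,1} = 0
G(5) = mex{0,0} = 1
G(6) = mex{1,1,0} = 2
G(7) = mex{2,0,1,0} = 3
G(8) = mex{3,1,0,1} = 2
G(9) = mex{2,2,1,0} = 3
G(10) = mex{3,3,0,1} = 2
G(11) = mex{2,2,1,0} = 3
G(12) = mex{3,3,2,1} = 0
G(13) = mex{0,2,3,2} = 1
G(14) = mex{1,3,2,3} = 0
G(15) = mex{0,0,3,2} = 1
G(16) = mex{1,1,2,3} = 0
G(17) = mex{0,0,3,2} = 1
G(18) = mex{1,1,0,3} = 2
G(19) = mex{2,0,1,0} = 3
G(20) = mex{3,1,0,1} = 2
G(21) = mex{2,2,1,0} = 3
G(22) = mex{3,3,0,1} = 2
Pile A: G(22) = 2.
Pile B: G(22) = 2.
Combined Grundy value = 2 ⊕ 2 = 0.
A winning move leaves total XOR = 0, i.e. changes one component's Grundy value g to g ⊕ X where X is the current total.
Pile A: target g' = 2⊕0 = 2, but every legal move changes the Grundy value (mex property), so 0 moves.
Pile B: target g' = 2⊕0 = 2, but every legal move changes the Grundy value (mex property), so 0 moves.

0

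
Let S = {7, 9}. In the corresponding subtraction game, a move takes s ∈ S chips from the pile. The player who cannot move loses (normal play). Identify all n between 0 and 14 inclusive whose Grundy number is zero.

0, 1, 2, 3, 4, 5, 6

G(0) = 0
G(1) = mex{} = 0
G(2) = mex{} = 0
G(3) = mex{} = 0
G(4) = mex{} = 0
G(5) = mex{} = 0
G(6) = mex{} = 0
G(7) = mex{0} = 1
G(8) = mex{0} = 1
G(9) = mex{0,0} = 1
G(10) = mex{0,0} = 1
G(11) = mex{0,0} = 1
G(12) = mex{0,0} = 1
G(13) = mex{0,0} = 1
G(14) = mex{1,0} = 2
P-positions are exactly the n with G(n) = 0.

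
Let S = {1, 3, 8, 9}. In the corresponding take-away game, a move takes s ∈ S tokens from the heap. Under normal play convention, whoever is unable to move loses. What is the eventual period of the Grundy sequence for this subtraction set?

G(0) = 0
G(1) = mex{0} = 1
G(2) = mex{1} = 0
G(3) = mex{0,0} = 1
G(4) = mex{1,1} = 0
G(5) = mex{0,0} = 1
G(6) = mex{1,1} = 0
G(7) = mex{0,0} = 1
G(8) = mex{1,1,0} = 2
G(9) = mex{2,0,1,0} = 3
G(10) = mex{3,1,0,1} = 2
G(11) = mex{2,2,1,0} = 3
G(12) = mex{3,3,0,1} = 2
G(13) = mex{2,2,1,0} = 3
G(14) = mex{3,3,0,1} = 2
G(15) = mex{2,2,1,0} = 3
G(16) = mex{3,3,2,1} = 0
G(17) = mex{0,2,3,2} = 1
G(18) = mex{1,3,2,3} = 0
G(19) = mex{0,0,3,2} = 1
G(20) = mex{1,1,2,3} = 0
G(21) = mex{0,0,3,2} = 1
G(22) = mex{1,1,2,3} = 0
G(23) = mex{0,0,3,2} = 1
G(24) = mex{1,1,0,3} = 2
G(25) = mex{2,0,1,0} = 3
G(26) = mex{3,1,0,1} = 2
G(27) = mex{2,2,1,0} = 3
G(28) = mex{3,3,0,1} = 2
G(29) = mex{2,2,1,0} = 3
G(30) = mex{3,3,0,1} = 2
G(31) = mex{2,2,1,0} = 3
G(32) = mex{3,3,2,1} = 0
G(33) = mex{0,2,3,2} = 1
G(n+16) = G(n) holds for n = 0,…,8 (a full window of length max(S) = 9), so the sequence is purely periodic with period 16.

16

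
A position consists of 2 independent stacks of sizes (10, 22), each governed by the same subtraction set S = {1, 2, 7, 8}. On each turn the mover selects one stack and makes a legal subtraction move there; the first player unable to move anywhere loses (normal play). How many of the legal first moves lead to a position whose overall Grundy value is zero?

0

All stacks use S = {1, 2, 7, 8}:
n :  0  1  2  3  4  5  6  7  8  9 10 11 12 13 14 15 16 17 18 19 20 21 22
G :  0  1  2  0  1  2  0  1  2  0  1  2  0  1  2  0  1  2  0  1  2  0  1
Stack A: G(10) = 1.
Stack B: G(22) = 1.
Combined Grundy value = 1 ⊕ 1 = 0.
A winning move leaves total XOR = 0, i.e. changes one component's Grundy value g to g ⊕ X where X is the current total.
Stack A: target g' = 1⊕0 = 1, but every legal move changes the Grundy value (mex property), so 0 moves.
Stack B: target g' = 1⊕0 = 1, but every legal move changes the Grundy value (mex property), so 0 moves.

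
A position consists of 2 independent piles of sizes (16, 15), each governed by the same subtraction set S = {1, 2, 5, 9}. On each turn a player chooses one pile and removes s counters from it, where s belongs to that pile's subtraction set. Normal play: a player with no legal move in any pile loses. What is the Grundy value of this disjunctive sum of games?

2

All piles use S = {1, 2, 5, 9}:
n :  0  1  2  3  4  5  6  7  8  9 10 11 12 13 14 15 16
G :  0  1  2  0  1  2  0  1  2  3  0  1  2  0  1  2  0
Pile A: G(16) = 0.
Pile B: G(15) = 2.
Combined Grundy value = 0 ⊕ 2 = 2.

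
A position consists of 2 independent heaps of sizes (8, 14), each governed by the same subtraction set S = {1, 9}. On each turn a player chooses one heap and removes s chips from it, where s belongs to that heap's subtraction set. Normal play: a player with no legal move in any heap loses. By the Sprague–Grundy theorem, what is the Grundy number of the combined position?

All heaps use S = {1, 9}:
n :  0  1  2  3  4  5  6  7  8  9 10 11 12 13 14
G :  0  1  0  1  0  1  0  1  0  1  0  1  0  1  0
Heap A: G(8) = 0.
Heap B: G(14) = 0.
Combined Grundy value = 0 ⊕ 0 = 0.

0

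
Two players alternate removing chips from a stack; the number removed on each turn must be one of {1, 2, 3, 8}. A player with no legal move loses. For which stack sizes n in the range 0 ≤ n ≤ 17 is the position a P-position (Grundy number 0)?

n :  0  1  2  3  4  5  6  7  8  9 10 11 12 13 14 15 16 17
G :  0  1  2  3  0  1  2  3  4  0  1  2  3  0  1  2  3  4
P-positions are exactly the n with G(n) = 0.

0, 4, 9, 13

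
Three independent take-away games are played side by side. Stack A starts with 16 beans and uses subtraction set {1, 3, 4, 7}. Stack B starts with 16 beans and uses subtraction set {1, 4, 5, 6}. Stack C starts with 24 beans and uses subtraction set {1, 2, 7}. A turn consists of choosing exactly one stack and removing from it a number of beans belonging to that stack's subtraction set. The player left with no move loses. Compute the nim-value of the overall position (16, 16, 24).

Stack A, S = {1, 3, 4, 7}:
n :  0  1  2  3  4  5  6  7  8  9 10 11 12 13 14 15 16
G :  0  1  0  1  2  3  2  3  0  1  0  1  2  3  2  3  0
G_A(16) = 0.
Stack B, S = {1, 4, 5, 6}:
n :  0  1  2  3  4  5  6  7  8  9 10 11 12 13 14 15 16
G :  0  1  0  1  2  3  2  3  4  0  1  0  1  2  3  2  3
G_B(16) = 3.
Stack C, S = {1, 2, 7}:
G(0) = 0
G(1) = mex{0} = 1
G(2) = mex{1,0} = 2
G(3) = mex{2,1} = 0
G(4) = mex{0,2} = 1
G(5) = mex{1,0} = 2
G(6) = mex{2,1} = 0
G(7) = mex{0,2,0} = 1
G(8) = mex{1,0,1} = 2
G(9) = mex{2,1,2} = 0
G(10) = mex{0,2,0} = 1
G(11) = mex{1,0,1} = 2
G(12) = mex{2,1,2} = 0
G(13) = mex{0,2,0} = 1
G(14) = mex{1,0,1} = 2
G(15) = mex{2,1,2} = 0
G(16) = mex{0,2,0} = 1
G(17) = mex{1,0,1} = 2
G(18) = mex{2,1,2} = 0
G(19) = mex{0,2,0} = 1
G(20) = mex{1,0,1} = 2
G(21) = mex{2,1,2} = 0
G(22) = mex{0,2,0} = 1
G(23) = mex{1,0,1} = 2
G(24) = mex{2,1,2} = 0
G_C(24) = 0.
Combined Grundy value = 0 ⊕ 3 ⊕ 0 = 3.

3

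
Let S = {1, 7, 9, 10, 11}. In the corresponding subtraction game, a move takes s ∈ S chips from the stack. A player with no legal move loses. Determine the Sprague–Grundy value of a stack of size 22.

0

G(0) = 0
G(1) = mex{0} = 1
G(2) = mex{1} = 0
G(3) = mex{0} = 1
G(4) = mex{1} = 0
G(5) = mex{0} = 1
G(6) = mex{1} = 0
G(7) = mex{0,0} = 1
G(8) = mex{1,1} = 0
G(9) = mex{0,0,0} = 1
G(10) = mex{1,1,1,0} = 2
G(11) = mex{2,0,0,1,0} = 3
G(12) = mex{3,1,1,0,1} = 2
G(13) = mex{2,0,0,1,0} = 3
G(14) = mex{3,1,1,0,1} = 2
G(15) = mex{2,0,0,1,0} = 3
G(16) = mex{3,1,1,0,1} = 2
G(17) = mex{2,2,0,1,0} = 3
G(18) = mex{3,3,1,0,1} = 2
G(19) = mex{2,2,2,1,0} = 3
G(20) = mex{3,3,3,2,1} = 0
G(21) = mex{0,2,2,3,2} = 1
G(22) = mex{1,3,3,2,3} = 0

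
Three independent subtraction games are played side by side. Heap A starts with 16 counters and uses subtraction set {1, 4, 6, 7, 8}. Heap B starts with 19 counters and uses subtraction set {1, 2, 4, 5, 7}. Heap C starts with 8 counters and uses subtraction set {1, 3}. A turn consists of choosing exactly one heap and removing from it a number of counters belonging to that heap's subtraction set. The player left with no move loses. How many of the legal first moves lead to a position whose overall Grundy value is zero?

Heap A, S = {1, 4, 6, 7, 8}:
G(0) = 0
G(1) = mex{0} = 1
G(2) = mex{1} = 0
G(3) = mex{0} = 1
G(4) = mex{1,0} = 2
G(5) = mex{2,1} = 0
G(6) = mex{0,0,0} = 1
G(7) = mex{1,1,1,0} = 2
G(8) = mex{2,2,0,1,0} = 3
G(9) = mex{3,0,1,0,1} = 2
G(10) = mex{2,1,2,1,0} = 3
G(11) = mex{3,2,0,2,1} = 4
G(12) = mex{4,3,1,0,2} = 5
G(13) = mex{5,2,2,1,0} = 3
G(14) = mex{3,3,3,2,1} = 0
G(15) = mex{0,4,2,3,2} = 1
G(16) = mex{1,5,3,2,3} = 0
G_A(16) = 0.
Heap B, S = {1, 2, 4, 5, 7}:
n :  0  1  2  3  4  5  6  7  8  9 10 11 12 13 14 15 16 17 18 19
G :  0  1  2  0  1  2  0  1  2  0  1  2  0  1  2  0  1  2  0  1
G_B(19) = 1.
Heap C, S = {1, 3}:
G(0) = 0
G(1) = mex{0} = 1
G(2) = mex{1} = 0
G(3) = mex{0,0} = 1
G(4) = mex{1,1} = 0
G(5) = mex{0,0} = 1
G(6) = mex{1,1} = 0
G(7) = mex{0,0} = 1
G(8) = mex{1,1} = 0
G_C(8) = 0.
Combined Grundy value = 0 ⊕ 1 ⊕ 0 = 1.
A winning move leaves total XOR = 0, i.e. changes one component's Grundy value g to g ⊕ X where X is the current total.
Heap A: need g' = 0⊕1 = 1. Options: 16−1→G=1, 16−4→G=5, 16−6→G=3, 16−7→G=2, 16−8→G=3. Hits: 1.
Heap B: need g' = 1⊕1 = 0. Options: 19−1→G=0, 19−2→G=2, 19−4→G=0, 19−5→G=2, 19−7→G=0. Hits: 3.
Heap C: need g' = 0⊕1 = 1. Options: 8−1→G=1, 8−3→G=1. Hits: 2.

6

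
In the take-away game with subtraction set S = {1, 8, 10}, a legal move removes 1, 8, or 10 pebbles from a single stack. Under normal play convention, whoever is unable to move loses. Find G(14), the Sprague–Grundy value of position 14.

1

G(0) = 0
G(1) = mex{0} = 1
G(2) = mex{1} = 0
G(3) = mex{0} = 1
G(4) = mex{1} = 0
G(5) = mex{0} = 1
G(6) = mex{1} = 0
G(7) = mex{0} = 1
G(8) = mex{1,0} = 2
G(9) = mex{2,1} = 0
G(10) = mex{0,0,0} = 1
G(11) = mex{1,1,1} = 0
G(12) = mex{0,0,0} = 1
G(13) = mex{1,1,1} = 0
G(14) = mex{0,0,0} = 1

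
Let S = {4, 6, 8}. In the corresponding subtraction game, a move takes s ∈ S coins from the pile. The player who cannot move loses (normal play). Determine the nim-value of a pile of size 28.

1

G(0) = 0
G(1) = mex{} = 0
G(2) = mex{} = 0
G(3) = mex{} = 0
G(4) = mex{0} = 1
G(5) = mex{0} = 1
G(6) = mex{0,0} = 1
G(7) = mex{0,0} = 1
G(8) = mex{1,0,0} = 2
G(9) = mex{1,0,0} = 2
G(10) = mex{1,1,0} = 2
G(11) = mex{1,1,0} = 2
G(12) = mex{2,1,1} = 0
G(13) = mex{2,1,1} = 0
G(14) = mex{2,2,1} = 0
G(15) = mex{2,2,1} = 0
G(16) = mex{0,2,2} = 1
G(17) = mex{0,2,2} = 1
G(18) = mex{0,0,2} = 1
G(19) = mex{0,0,2} = 1
G(20) = mex{1,0,0} = 2
G(21) = mex{1,0,0} = 2
G(22) = mex{1,1,0} = 2
G(23) = mex{1,1,0} = 2
G(24) = mex{2,1,1} = 0
G(25) = mex{2,1,1} = 0
G(26) = mex{2,2,1} = 0
G(27) = mex{2,2,1} = 0
G(28) = mex{0,2,2} = 1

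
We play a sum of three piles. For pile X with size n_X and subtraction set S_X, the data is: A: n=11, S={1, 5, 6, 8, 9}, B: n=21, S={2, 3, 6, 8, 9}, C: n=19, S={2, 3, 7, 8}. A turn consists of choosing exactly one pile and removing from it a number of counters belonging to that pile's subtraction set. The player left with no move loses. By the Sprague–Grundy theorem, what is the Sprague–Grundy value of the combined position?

Pile A, S = {1, 5, 6, 8, 9}:
G(0) = 0
G(1) = mex{0} = 1
G(2) = mex{1} = 0
G(3) = mex{0} = 1
G(4) = mex{1} = 0
G(5) = mex{0,0} = 1
G(6) = mex{1,1,0} = 2
G(7) = mex{2,0,1} = 3
G(8) = mex{3,1,0,0} = 2
G(9) = mex{2,0,1,1,0} = 3
G(10) = mex{3,1,0,0,1} = 2
G(11) = mex{2,2,1,1,0} = 3
G_A(11) = 3.
Pile B, S = {2, 3, 6, 8, 9}:
n :  0  1  2  3  4  5  6  7  8  9 10 11 12 13 14 15 16 17 18 19 20 21
G :  0  0  1  1  2  0  3  1  2  2  3  3  0  4  1  5  0  0  1  1  2  2
G_B(21) = 2.
Pile C, S = {2, 3, 7, 8}:
G(0) = 0
G(1) = mex{} = 0
G(2) = mex{0} = 1
G(3) = mex{0,0} = 1
G(4) = mex{1,0} = 2
G(5) = mex{1,1} = 0
G(6) = mex{2,1} = 0
G(7) = mex{0,2,0} = 1
G(8) = mex{0,0,0,0} = 1
G(9) = mex{1,0,1,0} = 2
G(10) = mex{1,1,1,1} = 0
G(11) = mex{2,1,2,1} = 0
G(12) = mex{0,2,0,2} = 1
G(13) = mex{0,0,0,0} = 1
G(14) = mex{1,0,1,0} = 2
G(15) = mex{1,1,1,1} = 0
G(16) = mex{2,1,2,1} = 0
G(17) = mex{0,2,0,2} = 1
G(18) = mex{0,0,0,0} = 1
G(19) = mex{1,0,1,0} = 2
G_C(19) = 2.
Combined Grundy value = 3 ⊕ 2 ⊕ 2 = 3.

3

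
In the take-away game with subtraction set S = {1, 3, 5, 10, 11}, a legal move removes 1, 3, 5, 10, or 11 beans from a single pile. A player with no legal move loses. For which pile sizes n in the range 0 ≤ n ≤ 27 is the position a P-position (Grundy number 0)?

n :  0  1  2  3  4  5  6  7  8  9 10 11 12 13 14 15 16 17 18 19 20 21 22 23 24 25 26 27
G :  0  1  0  1  0  1  0  1  0  1  2  3  2  3  2  3  2  3  2  3  0  1  0  1  0  1  0  1
P-positions are exactly the n with G(n) = 0.

0, 2, 4, 6, 8, 20, 22, 24, 26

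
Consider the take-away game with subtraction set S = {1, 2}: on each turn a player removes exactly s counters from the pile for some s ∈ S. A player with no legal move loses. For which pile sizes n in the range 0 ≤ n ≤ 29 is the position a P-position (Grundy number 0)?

0, 3, 6, 9, 12, 15, 18, 21, 24, 27

n :  0  1  2  3  4  5  6  7  8  9 10 11 12 13 14 15 16 17 18 19 20 21 22 23 24 25 26 27 28 29
G :  0  1  2  0  1  2  0  1  2  0  1  2  0  1  2  0  1  2  0  1  2  0  1  2  0  1  2  0  1  2
P-positions are exactly the n with G(n) = 0.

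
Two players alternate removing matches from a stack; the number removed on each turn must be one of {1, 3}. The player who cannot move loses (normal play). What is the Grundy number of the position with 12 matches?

0

G(0) = 0
G(1) = mex{0} = 1
G(2) = mex{1} = 0
G(3) = mex{0,0} = 1
G(4) = mex{1,1} = 0
G(5) = mex{0,0} = 1
G(6) = mex{1,1} = 0
G(7) = mex{0,0} = 1
G(8) = mex{1,1} = 0
G(9) = mex{0,0} = 1
G(10) = mex{1,1} = 0
G(11) = mex{0,0} = 1
G(12) = mex{1,1} = 0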